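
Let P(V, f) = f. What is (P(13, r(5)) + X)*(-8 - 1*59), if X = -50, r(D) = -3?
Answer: 3551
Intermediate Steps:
(P(13, r(5)) + X)*(-8 - 1*59) = (-3 - 50)*(-8 - 1*59) = -53*(-8 - 59) = -53*(-67) = 3551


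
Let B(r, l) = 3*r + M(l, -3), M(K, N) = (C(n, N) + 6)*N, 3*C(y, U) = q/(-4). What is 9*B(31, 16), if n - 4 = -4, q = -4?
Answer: 666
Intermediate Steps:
n = 0 (n = 4 - 4 = 0)
C(y, U) = ⅓ (C(y, U) = (-4/(-4))/3 = (-4*(-¼))/3 = (⅓)*1 = ⅓)
M(K, N) = 19*N/3 (M(K, N) = (⅓ + 6)*N = 19*N/3)
B(r, l) = -19 + 3*r (B(r, l) = 3*r + (19/3)*(-3) = 3*r - 19 = -19 + 3*r)
9*B(31, 16) = 9*(-19 + 3*31) = 9*(-19 + 93) = 9*74 = 666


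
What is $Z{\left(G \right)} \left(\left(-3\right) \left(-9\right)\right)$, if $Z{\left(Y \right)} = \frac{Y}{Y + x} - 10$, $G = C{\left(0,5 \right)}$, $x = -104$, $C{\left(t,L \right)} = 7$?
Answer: $- \frac{26379}{97} \approx -271.95$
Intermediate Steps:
$G = 7$
$Z{\left(Y \right)} = -10 + \frac{Y}{-104 + Y}$ ($Z{\left(Y \right)} = \frac{Y}{Y - 104} - 10 = \frac{Y}{-104 + Y} - 10 = -10 + \frac{Y}{-104 + Y}$)
$Z{\left(G \right)} \left(\left(-3\right) \left(-9\right)\right) = \frac{1040 - 63}{-104 + 7} \left(\left(-3\right) \left(-9\right)\right) = \frac{1040 - 63}{-97} \cdot 27 = \left(- \frac{1}{97}\right) 977 \cdot 27 = \left(- \frac{977}{97}\right) 27 = - \frac{26379}{97}$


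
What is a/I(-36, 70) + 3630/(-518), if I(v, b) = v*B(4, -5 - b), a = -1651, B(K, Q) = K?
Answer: 166249/37296 ≈ 4.4576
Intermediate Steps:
I(v, b) = 4*v (I(v, b) = v*4 = 4*v)
a/I(-36, 70) + 3630/(-518) = -1651/(4*(-36)) + 3630/(-518) = -1651/(-144) + 3630*(-1/518) = -1651*(-1/144) - 1815/259 = 1651/144 - 1815/259 = 166249/37296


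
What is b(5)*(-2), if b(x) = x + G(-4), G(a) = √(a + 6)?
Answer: -10 - 2*√2 ≈ -12.828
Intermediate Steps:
G(a) = √(6 + a)
b(x) = x + √2 (b(x) = x + √(6 - 4) = x + √2)
b(5)*(-2) = (5 + √2)*(-2) = -10 - 2*√2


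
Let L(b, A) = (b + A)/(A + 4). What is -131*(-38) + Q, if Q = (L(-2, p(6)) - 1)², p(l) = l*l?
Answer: 1991209/400 ≈ 4978.0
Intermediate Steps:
p(l) = l²
L(b, A) = (A + b)/(4 + A)
Q = 9/400 (Q = ((6² - 2)/(4 + 6²) - 1)² = ((36 - 2)/(4 + 36) - 1)² = (34/40 - 1)² = ((1/40)*34 - 1)² = (17/20 - 1)² = (-3/20)² = 9/400 ≈ 0.022500)
-131*(-38) + Q = -131*(-38) + 9/400 = 4978 + 9/400 = 1991209/400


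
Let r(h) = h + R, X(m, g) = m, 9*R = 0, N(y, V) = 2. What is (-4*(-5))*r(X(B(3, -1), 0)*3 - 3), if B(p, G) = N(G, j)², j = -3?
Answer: 180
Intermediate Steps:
B(p, G) = 4 (B(p, G) = 2² = 4)
R = 0 (R = (⅑)*0 = 0)
r(h) = h (r(h) = h + 0 = h)
(-4*(-5))*r(X(B(3, -1), 0)*3 - 3) = (-4*(-5))*(4*3 - 3) = 20*(12 - 3) = 20*9 = 180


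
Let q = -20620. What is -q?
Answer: 20620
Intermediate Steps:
-q = -1*(-20620) = 20620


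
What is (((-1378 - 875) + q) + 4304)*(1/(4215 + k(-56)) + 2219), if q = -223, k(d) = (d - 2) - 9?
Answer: 4206416741/1037 ≈ 4.0563e+6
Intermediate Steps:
k(d) = -11 + d (k(d) = (-2 + d) - 9 = -11 + d)
(((-1378 - 875) + q) + 4304)*(1/(4215 + k(-56)) + 2219) = (((-1378 - 875) - 223) + 4304)*(1/(4215 + (-11 - 56)) + 2219) = ((-2253 - 223) + 4304)*(1/(4215 - 67) + 2219) = (-2476 + 4304)*(1/4148 + 2219) = 1828*(1/4148 + 2219) = 1828*(9204413/4148) = 4206416741/1037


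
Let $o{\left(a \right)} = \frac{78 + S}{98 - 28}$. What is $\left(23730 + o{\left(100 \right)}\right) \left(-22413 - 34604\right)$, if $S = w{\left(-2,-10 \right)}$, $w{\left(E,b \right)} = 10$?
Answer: $- \frac{47357978098}{35} \approx -1.3531 \cdot 10^{9}$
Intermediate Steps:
$S = 10$
$o{\left(a \right)} = \frac{44}{35}$ ($o{\left(a \right)} = \frac{78 + 10}{98 - 28} = \frac{88}{70} = 88 \cdot \frac{1}{70} = \frac{44}{35}$)
$\left(23730 + o{\left(100 \right)}\right) \left(-22413 - 34604\right) = \left(23730 + \frac{44}{35}\right) \left(-22413 - 34604\right) = \frac{830594}{35} \left(-57017\right) = - \frac{47357978098}{35}$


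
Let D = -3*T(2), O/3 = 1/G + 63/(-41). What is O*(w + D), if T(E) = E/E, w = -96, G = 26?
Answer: 474309/1066 ≈ 444.94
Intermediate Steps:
T(E) = 1
O = -4791/1066 (O = 3*(1/26 + 63/(-41)) = 3*(1*(1/26) + 63*(-1/41)) = 3*(1/26 - 63/41) = 3*(-1597/1066) = -4791/1066 ≈ -4.4944)
D = -3 (D = -3*1 = -3)
O*(w + D) = -4791*(-96 - 3)/1066 = -4791/1066*(-99) = 474309/1066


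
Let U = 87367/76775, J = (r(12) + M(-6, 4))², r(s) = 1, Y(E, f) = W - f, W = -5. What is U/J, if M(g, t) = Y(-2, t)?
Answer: 87367/4913600 ≈ 0.017781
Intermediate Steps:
Y(E, f) = -5 - f
M(g, t) = -5 - t
J = 64 (J = (1 + (-5 - 1*4))² = (1 + (-5 - 4))² = (1 - 9)² = (-8)² = 64)
U = 87367/76775 (U = 87367*(1/76775) = 87367/76775 ≈ 1.1380)
U/J = (87367/76775)/64 = (87367/76775)*(1/64) = 87367/4913600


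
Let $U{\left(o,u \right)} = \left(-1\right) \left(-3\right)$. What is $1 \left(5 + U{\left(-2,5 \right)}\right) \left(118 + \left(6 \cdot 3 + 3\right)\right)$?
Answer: $1112$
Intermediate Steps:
$U{\left(o,u \right)} = 3$
$1 \left(5 + U{\left(-2,5 \right)}\right) \left(118 + \left(6 \cdot 3 + 3\right)\right) = 1 \left(5 + 3\right) \left(118 + \left(6 \cdot 3 + 3\right)\right) = 1 \cdot 8 \left(118 + \left(18 + 3\right)\right) = 8 \left(118 + 21\right) = 8 \cdot 139 = 1112$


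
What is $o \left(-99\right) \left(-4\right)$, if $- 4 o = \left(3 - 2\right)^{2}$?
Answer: $-99$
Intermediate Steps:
$o = - \frac{1}{4}$ ($o = - \frac{\left(3 - 2\right)^{2}}{4} = - \frac{1^{2}}{4} = \left(- \frac{1}{4}\right) 1 = - \frac{1}{4} \approx -0.25$)
$o \left(-99\right) \left(-4\right) = \left(- \frac{1}{4}\right) \left(-99\right) \left(-4\right) = \frac{99}{4} \left(-4\right) = -99$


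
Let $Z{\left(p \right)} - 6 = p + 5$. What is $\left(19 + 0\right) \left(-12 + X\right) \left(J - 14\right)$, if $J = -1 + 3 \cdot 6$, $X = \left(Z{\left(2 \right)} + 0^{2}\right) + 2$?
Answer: $171$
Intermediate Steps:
$Z{\left(p \right)} = 11 + p$ ($Z{\left(p \right)} = 6 + \left(p + 5\right) = 6 + \left(5 + p\right) = 11 + p$)
$X = 15$ ($X = \left(\left(11 + 2\right) + 0^{2}\right) + 2 = \left(13 + 0\right) + 2 = 13 + 2 = 15$)
$J = 17$ ($J = -1 + 18 = 17$)
$\left(19 + 0\right) \left(-12 + X\right) \left(J - 14\right) = \left(19 + 0\right) \left(-12 + 15\right) \left(17 - 14\right) = 19 \cdot 3 \cdot 3 = 57 \cdot 3 = 171$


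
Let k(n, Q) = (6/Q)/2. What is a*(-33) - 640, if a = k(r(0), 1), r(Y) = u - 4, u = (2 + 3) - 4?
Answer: -739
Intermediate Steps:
u = 1 (u = 5 - 4 = 1)
r(Y) = -3 (r(Y) = 1 - 4 = -3)
k(n, Q) = 3/Q (k(n, Q) = (6/Q)*(½) = 3/Q)
a = 3 (a = 3/1 = 3*1 = 3)
a*(-33) - 640 = 3*(-33) - 640 = -99 - 640 = -739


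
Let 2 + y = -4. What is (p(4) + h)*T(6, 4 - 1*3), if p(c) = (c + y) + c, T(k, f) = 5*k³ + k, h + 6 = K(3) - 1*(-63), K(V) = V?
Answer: 67332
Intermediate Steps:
y = -6 (y = -2 - 4 = -6)
h = 60 (h = -6 + (3 - 1*(-63)) = -6 + (3 + 63) = -6 + 66 = 60)
T(k, f) = k + 5*k³
p(c) = -6 + 2*c (p(c) = (c - 6) + c = (-6 + c) + c = -6 + 2*c)
(p(4) + h)*T(6, 4 - 1*3) = ((-6 + 2*4) + 60)*(6 + 5*6³) = ((-6 + 8) + 60)*(6 + 5*216) = (2 + 60)*(6 + 1080) = 62*1086 = 67332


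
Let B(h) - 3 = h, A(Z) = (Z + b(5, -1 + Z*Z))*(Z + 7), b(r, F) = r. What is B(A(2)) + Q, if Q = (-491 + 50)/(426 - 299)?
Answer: 7941/127 ≈ 62.528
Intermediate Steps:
A(Z) = (5 + Z)*(7 + Z) (A(Z) = (Z + 5)*(Z + 7) = (5 + Z)*(7 + Z))
B(h) = 3 + h
Q = -441/127 ≈ -3.4724
B(A(2)) + Q = (3 + (35 + 2**2 + 12*2)) - 441/127 = (3 + (35 + 4 + 24)) - 441/127 = (3 + 63) - 441/127 = 66 - 441/127 = 7941/127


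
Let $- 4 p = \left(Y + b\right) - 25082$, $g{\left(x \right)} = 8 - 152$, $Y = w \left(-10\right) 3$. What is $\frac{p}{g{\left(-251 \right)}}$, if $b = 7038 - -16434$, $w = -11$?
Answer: $- \frac{20}{9} \approx -2.2222$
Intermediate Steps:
$Y = 330$ ($Y = \left(-11\right) \left(-10\right) 3 = 110 \cdot 3 = 330$)
$g{\left(x \right)} = -144$ ($g{\left(x \right)} = 8 - 152 = -144$)
$b = 23472$ ($b = 7038 + 16434 = 23472$)
$p = 320$ ($p = - \frac{\left(330 + 23472\right) - 25082}{4} = - \frac{23802 - 25082}{4} = \left(- \frac{1}{4}\right) \left(-1280\right) = 320$)
$\frac{p}{g{\left(-251 \right)}} = \frac{320}{-144} = 320 \left(- \frac{1}{144}\right) = - \frac{20}{9}$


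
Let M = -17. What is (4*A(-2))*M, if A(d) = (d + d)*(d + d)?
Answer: -1088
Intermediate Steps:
A(d) = 4*d² (A(d) = (2*d)*(2*d) = 4*d²)
(4*A(-2))*M = (4*(4*(-2)²))*(-17) = (4*(4*4))*(-17) = (4*16)*(-17) = 64*(-17) = -1088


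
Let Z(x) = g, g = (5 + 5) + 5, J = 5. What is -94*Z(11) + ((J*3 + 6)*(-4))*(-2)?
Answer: -1242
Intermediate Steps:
g = 15 (g = 10 + 5 = 15)
Z(x) = 15
-94*Z(11) + ((J*3 + 6)*(-4))*(-2) = -94*15 + ((5*3 + 6)*(-4))*(-2) = -1410 + ((15 + 6)*(-4))*(-2) = -1410 + (21*(-4))*(-2) = -1410 - 84*(-2) = -1410 + 168 = -1242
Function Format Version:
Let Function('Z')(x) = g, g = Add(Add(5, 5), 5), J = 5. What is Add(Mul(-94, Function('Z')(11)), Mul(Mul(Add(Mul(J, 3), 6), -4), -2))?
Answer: -1242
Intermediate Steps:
g = 15 (g = Add(10, 5) = 15)
Function('Z')(x) = 15
Add(Mul(-94, Function('Z')(11)), Mul(Mul(Add(Mul(J, 3), 6), -4), -2)) = Add(Mul(-94, 15), Mul(Mul(Add(Mul(5, 3), 6), -4), -2)) = Add(-1410, Mul(Mul(Add(15, 6), -4), -2)) = Add(-1410, Mul(Mul(21, -4), -2)) = Add(-1410, Mul(-84, -2)) = Add(-1410, 168) = -1242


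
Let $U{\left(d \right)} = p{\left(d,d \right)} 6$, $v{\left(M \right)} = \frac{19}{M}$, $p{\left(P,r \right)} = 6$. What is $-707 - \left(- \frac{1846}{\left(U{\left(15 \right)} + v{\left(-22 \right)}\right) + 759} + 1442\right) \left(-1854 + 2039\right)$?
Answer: $- \frac{4665577447}{17471} \approx -2.6705 \cdot 10^{5}$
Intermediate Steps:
$U{\left(d \right)} = 36$ ($U{\left(d \right)} = 6 \cdot 6 = 36$)
$-707 - \left(- \frac{1846}{\left(U{\left(15 \right)} + v{\left(-22 \right)}\right) + 759} + 1442\right) \left(-1854 + 2039\right) = -707 - \left(- \frac{1846}{\left(36 + \frac{19}{-22}\right) + 759} + 1442\right) \left(-1854 + 2039\right) = -707 - \left(- \frac{1846}{\left(36 + 19 \left(- \frac{1}{22}\right)\right) + 759} + 1442\right) 185 = -707 - \left(- \frac{1846}{\left(36 - \frac{19}{22}\right) + 759} + 1442\right) 185 = -707 - \left(- \frac{1846}{\frac{773}{22} + 759} + 1442\right) 185 = -707 - \left(- \frac{1846}{\frac{17471}{22}} + 1442\right) 185 = -707 - \left(\left(-1846\right) \frac{22}{17471} + 1442\right) 185 = -707 - \left(- \frac{40612}{17471} + 1442\right) 185 = -707 - \frac{25152570}{17471} \cdot 185 = -707 - \frac{4653225450}{17471} = - \frac{4665577447}{17471}$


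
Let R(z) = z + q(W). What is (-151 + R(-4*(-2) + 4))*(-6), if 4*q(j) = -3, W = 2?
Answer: 1677/2 ≈ 838.50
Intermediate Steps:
q(j) = -¾ (q(j) = (¼)*(-3) = -¾)
R(z) = -¾ + z (R(z) = z - ¾ = -¾ + z)
(-151 + R(-4*(-2) + 4))*(-6) = (-151 + (-¾ + (-4*(-2) + 4)))*(-6) = (-151 + (-¾ + (8 + 4)))*(-6) = (-151 + (-¾ + 12))*(-6) = (-151 + 45/4)*(-6) = -559/4*(-6) = 1677/2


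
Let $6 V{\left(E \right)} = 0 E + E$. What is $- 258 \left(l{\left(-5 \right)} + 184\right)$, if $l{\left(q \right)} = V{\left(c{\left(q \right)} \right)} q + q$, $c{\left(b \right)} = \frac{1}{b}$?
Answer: $-46225$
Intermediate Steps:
$V{\left(E \right)} = \frac{E}{6}$ ($V{\left(E \right)} = \frac{0 E + E}{6} = \frac{0 + E}{6} = \frac{E}{6}$)
$l{\left(q \right)} = \frac{1}{6} + q$ ($l{\left(q \right)} = \frac{1}{6 q} q + q = \frac{1}{6} + q$)
$- 258 \left(l{\left(-5 \right)} + 184\right) = - 258 \left(\left(\frac{1}{6} - 5\right) + 184\right) = - 258 \left(- \frac{29}{6} + 184\right) = \left(-258\right) \frac{1075}{6} = -46225$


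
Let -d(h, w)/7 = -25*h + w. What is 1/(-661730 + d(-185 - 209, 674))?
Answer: -1/735398 ≈ -1.3598e-6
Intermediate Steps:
d(h, w) = -7*w + 175*h (d(h, w) = -7*(-25*h + w) = -7*(w - 25*h) = -7*w + 175*h)
1/(-661730 + d(-185 - 209, 674)) = 1/(-661730 + (-7*674 + 175*(-185 - 209))) = 1/(-661730 + (-4718 + 175*(-394))) = 1/(-661730 + (-4718 - 68950)) = 1/(-661730 - 73668) = 1/(-735398) = -1/735398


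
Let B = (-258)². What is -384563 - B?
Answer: -451127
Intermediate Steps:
B = 66564
-384563 - B = -384563 - 1*66564 = -384563 - 66564 = -451127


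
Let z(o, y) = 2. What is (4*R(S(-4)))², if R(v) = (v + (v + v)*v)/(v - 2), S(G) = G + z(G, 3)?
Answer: 36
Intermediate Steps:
S(G) = 2 + G (S(G) = G + 2 = 2 + G)
R(v) = (v + 2*v²)/(-2 + v) (R(v) = (v + (2*v)*v)/(-2 + v) = (v + 2*v²)/(-2 + v))
(4*R(S(-4)))² = (4*((2 - 4)*(1 + 2*(2 - 4))/(-2 + (2 - 4))))² = (4*(-2*(1 + 2*(-2))/(-2 - 2)))² = (4*(-2*(1 - 4)/(-4)))² = (4*(-2*(-¼)*(-3)))² = (4*(-3/2))² = (-6)² = 36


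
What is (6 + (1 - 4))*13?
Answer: 39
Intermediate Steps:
(6 + (1 - 4))*13 = (6 - 3)*13 = 3*13 = 39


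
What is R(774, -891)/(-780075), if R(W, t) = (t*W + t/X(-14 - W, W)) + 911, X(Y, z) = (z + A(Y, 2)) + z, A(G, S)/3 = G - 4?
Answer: 63362417/71766900 ≈ 0.88289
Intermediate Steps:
A(G, S) = -12 + 3*G (A(G, S) = 3*(G - 4) = 3*(-4 + G) = -12 + 3*G)
X(Y, z) = -12 + 2*z + 3*Y (X(Y, z) = (z + (-12 + 3*Y)) + z = (-12 + z + 3*Y) + z = -12 + 2*z + 3*Y)
R(W, t) = 911 + W*t + t/(-54 - W) (R(W, t) = (t*W + t/(-12 + 2*W + 3*(-14 - W))) + 911 = (W*t + t/(-12 + 2*W + (-42 - 3*W))) + 911 = (W*t + t/(-54 - W)) + 911 = 911 + W*t + t/(-54 - W))
R(774, -891)/(-780075) = ((-1*(-891) + (54 + 774)*(911 + 774*(-891)))/(54 + 774))/(-780075) = ((891 + 828*(911 - 689634))/828)*(-1/780075) = ((891 + 828*(-688723))/828)*(-1/780075) = ((891 - 570262644)/828)*(-1/780075) = ((1/828)*(-570261753))*(-1/780075) = -63362417/92*(-1/780075) = 63362417/71766900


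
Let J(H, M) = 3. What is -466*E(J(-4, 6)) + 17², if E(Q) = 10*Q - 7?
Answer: -10429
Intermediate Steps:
E(Q) = -7 + 10*Q
-466*E(J(-4, 6)) + 17² = -466*(-7 + 10*3) + 17² = -466*(-7 + 30) + 289 = -466*23 + 289 = -10718 + 289 = -10429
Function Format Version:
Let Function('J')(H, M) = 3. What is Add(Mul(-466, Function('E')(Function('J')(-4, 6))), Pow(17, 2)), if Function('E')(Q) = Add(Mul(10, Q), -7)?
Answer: -10429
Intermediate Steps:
Function('E')(Q) = Add(-7, Mul(10, Q))
Add(Mul(-466, Function('E')(Function('J')(-4, 6))), Pow(17, 2)) = Add(Mul(-466, Add(-7, Mul(10, 3))), Pow(17, 2)) = Add(Mul(-466, Add(-7, 30)), 289) = Add(Mul(-466, 23), 289) = Add(-10718, 289) = -10429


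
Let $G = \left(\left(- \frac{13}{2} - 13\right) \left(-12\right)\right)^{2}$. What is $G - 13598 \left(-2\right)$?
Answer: $81952$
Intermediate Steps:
$G = 54756$ ($G = \left(\left(\left(-13\right) \frac{1}{2} - 13\right) \left(-12\right)\right)^{2} = \left(\left(- \frac{13}{2} - 13\right) \left(-12\right)\right)^{2} = \left(\left(- \frac{39}{2}\right) \left(-12\right)\right)^{2} = 234^{2} = 54756$)
$G - 13598 \left(-2\right) = 54756 - 13598 \left(-2\right) = 54756 - -27196 = 54756 + 27196 = 81952$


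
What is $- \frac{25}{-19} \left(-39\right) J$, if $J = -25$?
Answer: $\frac{24375}{19} \approx 1282.9$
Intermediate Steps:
$- \frac{25}{-19} \left(-39\right) J = - \frac{25}{-19} \left(-39\right) \left(-25\right) = \left(-25\right) \left(- \frac{1}{19}\right) \left(-39\right) \left(-25\right) = \frac{25}{19} \left(-39\right) \left(-25\right) = \left(- \frac{975}{19}\right) \left(-25\right) = \frac{24375}{19}$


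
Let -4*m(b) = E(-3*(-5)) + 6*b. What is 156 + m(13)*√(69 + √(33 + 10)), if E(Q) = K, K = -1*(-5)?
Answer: 156 - 83*√(69 + √43)/4 ≈ -24.367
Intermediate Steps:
K = 5
E(Q) = 5
m(b) = -5/4 - 3*b/2 (m(b) = -(5 + 6*b)/4 = -5/4 - 3*b/2)
156 + m(13)*√(69 + √(33 + 10)) = 156 + (-5/4 - 3/2*13)*√(69 + √(33 + 10)) = 156 + (-5/4 - 39/2)*√(69 + √43) = 156 - 83*√(69 + √43)/4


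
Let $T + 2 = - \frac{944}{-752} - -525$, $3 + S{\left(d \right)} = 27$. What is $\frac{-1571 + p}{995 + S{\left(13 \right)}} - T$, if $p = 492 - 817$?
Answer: $- \frac{25197272}{47893} \approx -526.12$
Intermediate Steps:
$S{\left(d \right)} = 24$ ($S{\left(d \right)} = -3 + 27 = 24$)
$p = -325$
$T = \frac{24640}{47}$ ($T = -2 - \left(-525 + \frac{944}{-752}\right) = -2 + \left(\left(-944\right) \left(- \frac{1}{752}\right) + 525\right) = -2 + \left(\frac{59}{47} + 525\right) = -2 + \frac{24734}{47} = \frac{24640}{47} \approx 524.25$)
$\frac{-1571 + p}{995 + S{\left(13 \right)}} - T = \frac{-1571 - 325}{995 + 24} - \frac{24640}{47} = - \frac{1896}{1019} - \frac{24640}{47} = - \frac{25197272}{47893}$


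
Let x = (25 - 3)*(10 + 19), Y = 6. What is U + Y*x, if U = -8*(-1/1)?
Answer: 3836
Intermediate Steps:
U = 8 (U = -8/((-3*⅓)) = -8/(-1) = -8*(-1) = 8)
x = 638 (x = 22*29 = 638)
U + Y*x = 8 + 6*638 = 8 + 3828 = 3836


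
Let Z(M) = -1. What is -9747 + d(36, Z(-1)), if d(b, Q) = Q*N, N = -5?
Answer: -9742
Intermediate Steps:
d(b, Q) = -5*Q (d(b, Q) = Q*(-5) = -5*Q)
-9747 + d(36, Z(-1)) = -9747 - 5*(-1) = -9747 + 5 = -9742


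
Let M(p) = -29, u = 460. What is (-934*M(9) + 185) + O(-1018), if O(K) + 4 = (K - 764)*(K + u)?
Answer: 1021623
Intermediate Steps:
O(K) = -4 + (-764 + K)*(460 + K) (O(K) = -4 + (K - 764)*(K + 460) = -4 + (-764 + K)*(460 + K))
(-934*M(9) + 185) + O(-1018) = (-934*(-29) + 185) + (-351444 + (-1018)² - 304*(-1018)) = (27086 + 185) + (-351444 + 1036324 + 309472) = 27271 + 994352 = 1021623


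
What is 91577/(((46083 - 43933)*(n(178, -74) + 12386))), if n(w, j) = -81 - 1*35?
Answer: 91577/26380500 ≈ 0.0034714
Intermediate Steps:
n(w, j) = -116 (n(w, j) = -81 - 35 = -116)
91577/(((46083 - 43933)*(n(178, -74) + 12386))) = 91577/(((46083 - 43933)*(-116 + 12386))) = 91577/((2150*12270)) = 91577/26380500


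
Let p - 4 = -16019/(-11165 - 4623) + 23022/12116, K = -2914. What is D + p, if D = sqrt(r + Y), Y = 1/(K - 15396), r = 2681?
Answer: 330676793/47821852 + sqrt(898821585790)/18310 ≈ 58.693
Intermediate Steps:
Y = -1/18310 (Y = 1/(-2914 - 15396) = 1/(-18310) = -1/18310 ≈ -5.4615e-5)
p = 330676793/47821852 (p = 4 + (-16019/(-11165 - 4623) + 23022/12116) = 4 + (-16019/(-15788) + 23022*(1/12116)) = 4 + (-16019*(-1/15788) + 11511/6058) = 4 + (16019/15788 + 11511/6058) = 4 + 139389385/47821852 = 330676793/47821852 ≈ 6.9148)
D = sqrt(898821585790)/18310 (D = sqrt(2681 - 1/18310) = sqrt(49089109/18310) = sqrt(898821585790)/18310 ≈ 51.778)
D + p = sqrt(898821585790)/18310 + 330676793/47821852 = 330676793/47821852 + sqrt(898821585790)/18310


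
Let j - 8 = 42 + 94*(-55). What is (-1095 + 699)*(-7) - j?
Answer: 7892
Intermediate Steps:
j = -5120 (j = 8 + (42 + 94*(-55)) = 8 + (42 - 5170) = 8 - 5128 = -5120)
(-1095 + 699)*(-7) - j = (-1095 + 699)*(-7) - 1*(-5120) = -396*(-7) + 5120 = 2772 + 5120 = 7892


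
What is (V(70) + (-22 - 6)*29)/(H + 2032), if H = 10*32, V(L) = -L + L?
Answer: -29/84 ≈ -0.34524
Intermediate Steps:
V(L) = 0
H = 320
(V(70) + (-22 - 6)*29)/(H + 2032) = (0 + (-22 - 6)*29)/(320 + 2032) = (0 - 28*29)/2352 = (0 - 812)*(1/2352) = -812*1/2352 = -29/84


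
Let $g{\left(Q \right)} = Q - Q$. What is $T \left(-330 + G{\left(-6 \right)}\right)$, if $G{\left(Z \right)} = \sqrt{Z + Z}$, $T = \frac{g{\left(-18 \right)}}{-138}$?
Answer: $0$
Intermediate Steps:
$g{\left(Q \right)} = 0$
$T = 0$ ($T = \frac{0}{-138} = 0 \left(- \frac{1}{138}\right) = 0$)
$G{\left(Z \right)} = \sqrt{2} \sqrt{Z}$ ($G{\left(Z \right)} = \sqrt{2 Z} = \sqrt{2} \sqrt{Z}$)
$T \left(-330 + G{\left(-6 \right)}\right) = 0 \left(-330 + \sqrt{2} \sqrt{-6}\right) = 0 \left(-330 + \sqrt{2} i \sqrt{6}\right) = 0 \left(-330 + 2 i \sqrt{3}\right) = 0$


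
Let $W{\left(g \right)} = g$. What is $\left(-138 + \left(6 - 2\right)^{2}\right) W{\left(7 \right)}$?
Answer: $-854$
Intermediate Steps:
$\left(-138 + \left(6 - 2\right)^{2}\right) W{\left(7 \right)} = \left(-138 + \left(6 - 2\right)^{2}\right) 7 = \left(-138 + 4^{2}\right) 7 = \left(-138 + 16\right) 7 = \left(-122\right) 7 = -854$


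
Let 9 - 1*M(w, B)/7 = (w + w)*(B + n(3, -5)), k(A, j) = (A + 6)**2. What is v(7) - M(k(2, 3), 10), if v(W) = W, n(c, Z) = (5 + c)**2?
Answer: 66248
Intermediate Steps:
k(A, j) = (6 + A)**2
M(w, B) = 63 - 14*w*(64 + B) (M(w, B) = 63 - 7*(w + w)*(B + (5 + 3)**2) = 63 - 7*2*w*(B + 8**2) = 63 - 7*2*w*(B + 64) = 63 - 7*2*w*(64 + B) = 63 - 14*w*(64 + B))
v(7) - M(k(2, 3), 10) = 7 - (63 - 896*(6 + 2)**2 - 14*10*(6 + 2)**2) = 7 - (63 - 896*8**2 - 14*10*8**2) = 7 - (63 - 896*64 - 14*10*64) = 7 - (63 - 57344 - 8960) = 7 - 1*(-66241) = 7 + 66241 = 66248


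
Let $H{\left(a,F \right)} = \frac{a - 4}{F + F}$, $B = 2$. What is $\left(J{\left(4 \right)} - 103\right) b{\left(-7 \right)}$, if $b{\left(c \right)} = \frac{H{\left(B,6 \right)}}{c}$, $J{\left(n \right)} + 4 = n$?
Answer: $- \frac{103}{42} \approx -2.4524$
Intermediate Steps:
$H{\left(a,F \right)} = \frac{-4 + a}{2 F}$
$J{\left(n \right)} = -4 + n$
$b{\left(c \right)} = - \frac{1}{6 c}$ ($b{\left(c \right)} = \frac{\frac{1}{2} \cdot \frac{1}{6} \left(-4 + 2\right)}{c} = \frac{\frac{1}{2} \cdot \frac{1}{6} \left(-2\right)}{c} = - \frac{1}{6 c}$)
$\left(J{\left(4 \right)} - 103\right) b{\left(-7 \right)} = \left(\left(-4 + 4\right) - 103\right) \left(- \frac{1}{6 \left(-7\right)}\right) = \left(0 - 103\right) \left(\left(- \frac{1}{6}\right) \left(- \frac{1}{7}\right)\right) = \left(-103\right) \frac{1}{42} = - \frac{103}{42}$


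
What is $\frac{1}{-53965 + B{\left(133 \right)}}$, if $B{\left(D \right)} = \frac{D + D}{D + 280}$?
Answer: $- \frac{59}{3183897} \approx -1.8531 \cdot 10^{-5}$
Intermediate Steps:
$B{\left(D \right)} = \frac{2 D}{280 + D}$
$\frac{1}{-53965 + B{\left(133 \right)}} = \frac{1}{-53965 + 2 \cdot 133 \frac{1}{280 + 133}} = \frac{1}{-53965 + 2 \cdot 133 \cdot \frac{1}{413}} = \frac{1}{-53965 + \frac{38}{59}} = \frac{1}{- \frac{3183897}{59}} = - \frac{59}{3183897}$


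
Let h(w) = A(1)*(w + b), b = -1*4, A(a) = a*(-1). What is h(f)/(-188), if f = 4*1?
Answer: 0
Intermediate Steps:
f = 4
A(a) = -a
b = -4
h(w) = 4 - w (h(w) = (-1*1)*(w - 4) = -(-4 + w) = 4 - w)
h(f)/(-188) = (4 - 1*4)/(-188) = (4 - 4)*(-1/188) = 0*(-1/188) = 0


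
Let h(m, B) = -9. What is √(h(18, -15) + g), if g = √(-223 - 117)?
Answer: √(-9 + 2*I*√85) ≈ 2.3998 + 3.8418*I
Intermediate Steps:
g = 2*I*√85 (g = √(-340) = 2*I*√85 ≈ 18.439*I)
√(h(18, -15) + g) = √(-9 + 2*I*√85)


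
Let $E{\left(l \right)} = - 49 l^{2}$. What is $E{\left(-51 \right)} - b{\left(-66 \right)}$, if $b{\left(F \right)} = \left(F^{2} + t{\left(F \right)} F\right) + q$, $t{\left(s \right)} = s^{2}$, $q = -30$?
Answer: $155721$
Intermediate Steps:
$b{\left(F \right)} = -30 + F^{2} + F^{3}$ ($b{\left(F \right)} = \left(F^{2} + F^{2} F\right) - 30 = \left(F^{2} + F^{3}\right) - 30 = -30 + F^{2} + F^{3}$)
$E{\left(-51 \right)} - b{\left(-66 \right)} = - 49 \left(-51\right)^{2} - \left(-30 + \left(-66\right)^{2} + \left(-66\right)^{3}\right) = \left(-49\right) 2601 - \left(-30 + 4356 - 287496\right) = -127449 - -283170 = -127449 + 283170 = 155721$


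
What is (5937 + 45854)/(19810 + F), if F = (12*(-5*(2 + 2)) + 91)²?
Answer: 51791/42011 ≈ 1.2328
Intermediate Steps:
F = 22201 (F = (12*(-5*4) + 91)² = (12*(-20) + 91)² = (-240 + 91)² = (-149)² = 22201)
(5937 + 45854)/(19810 + F) = (5937 + 45854)/(19810 + 22201) = 51791/42011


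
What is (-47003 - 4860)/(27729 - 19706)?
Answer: -51863/8023 ≈ -6.4643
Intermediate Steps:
(-47003 - 4860)/(27729 - 19706) = -51863/8023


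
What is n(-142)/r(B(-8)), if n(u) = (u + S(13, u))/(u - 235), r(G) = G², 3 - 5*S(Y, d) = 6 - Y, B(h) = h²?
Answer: 35/386048 ≈ 9.0662e-5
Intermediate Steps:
S(Y, d) = -⅗ + Y/5 (S(Y, d) = ⅗ - (6 - Y)/5 = ⅗ + (-6/5 + Y/5) = -⅗ + Y/5)
n(u) = (2 + u)/(-235 + u) (n(u) = (u + (-⅗ + (⅕)*13))/(u - 235) = (u + (-⅗ + 13/5))/(-235 + u) = (u + 2)/(-235 + u) = (2 + u)/(-235 + u))
n(-142)/r(B(-8)) = ((2 - 142)/(-235 - 142))/(((-8)²)²) = (-140/(-377))/(64²) = -1/377*(-140)/4096 = (140/377)*(1/4096) = 35/386048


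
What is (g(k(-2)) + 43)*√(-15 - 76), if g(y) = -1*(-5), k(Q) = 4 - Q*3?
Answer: 48*I*√91 ≈ 457.89*I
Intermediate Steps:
k(Q) = 4 - 3*Q
g(y) = 5
(g(k(-2)) + 43)*√(-15 - 76) = (5 + 43)*√(-15 - 76) = 48*√(-91) = 48*(I*√91) = 48*I*√91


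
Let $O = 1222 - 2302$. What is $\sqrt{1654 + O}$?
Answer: $\sqrt{574} \approx 23.958$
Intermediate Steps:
$O = -1080$ ($O = 1222 - 2302 = -1080$)
$\sqrt{1654 + O} = \sqrt{1654 - 1080} = \sqrt{574}$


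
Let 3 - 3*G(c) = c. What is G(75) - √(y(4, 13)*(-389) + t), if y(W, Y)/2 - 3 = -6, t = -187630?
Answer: -24 - 4*I*√11581 ≈ -24.0 - 430.46*I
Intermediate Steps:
y(W, Y) = -6 (y(W, Y) = 6 + 2*(-6) = 6 - 12 = -6)
G(c) = 1 - c/3
G(75) - √(y(4, 13)*(-389) + t) = (1 - ⅓*75) - √(-6*(-389) - 187630) = (1 - 25) - √(2334 - 187630) = -24 - √(-185296) = -24 - 4*I*√11581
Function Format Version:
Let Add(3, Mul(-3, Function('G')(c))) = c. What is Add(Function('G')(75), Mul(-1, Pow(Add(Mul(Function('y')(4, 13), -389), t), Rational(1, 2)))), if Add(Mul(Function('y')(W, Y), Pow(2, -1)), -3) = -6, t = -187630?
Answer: Add(-24, Mul(-4, I, Pow(11581, Rational(1, 2)))) ≈ Add(-24.000, Mul(-430.46, I))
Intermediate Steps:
Function('y')(W, Y) = -6 (Function('y')(W, Y) = Add(6, Mul(2, -6)) = Add(6, -12) = -6)
Function('G')(c) = Add(1, Mul(Rational(-1, 3), c))
Add(Function('G')(75), Mul(-1, Pow(Add(Mul(Function('y')(4, 13), -389), t), Rational(1, 2)))) = Add(Add(1, Mul(Rational(-1, 3), 75)), Mul(-1, Pow(Add(Mul(-6, -389), -187630), Rational(1, 2)))) = Add(Add(1, -25), Mul(-1, Pow(Add(2334, -187630), Rational(1, 2)))) = Add(-24, Mul(-1, Pow(-185296, Rational(1, 2)))) = Add(-24, Mul(-1, Mul(4, I, Pow(11581, Rational(1, 2))))) = Add(-24, Mul(-4, I, Pow(11581, Rational(1, 2))))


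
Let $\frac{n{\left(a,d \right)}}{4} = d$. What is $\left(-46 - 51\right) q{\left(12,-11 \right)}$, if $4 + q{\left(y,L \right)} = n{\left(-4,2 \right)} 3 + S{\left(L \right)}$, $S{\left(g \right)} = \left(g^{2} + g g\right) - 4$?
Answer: $-25026$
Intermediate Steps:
$n{\left(a,d \right)} = 4 d$
$S{\left(g \right)} = -4 + 2 g^{2}$ ($S{\left(g \right)} = \left(g^{2} + g^{2}\right) - 4 = 2 g^{2} - 4 = -4 + 2 g^{2}$)
$q{\left(y,L \right)} = 16 + 2 L^{2}$ ($q{\left(y,L \right)} = -4 + \left(4 \cdot 2 \cdot 3 + \left(-4 + 2 L^{2}\right)\right) = -4 + \left(8 \cdot 3 + \left(-4 + 2 L^{2}\right)\right) = -4 + \left(24 + \left(-4 + 2 L^{2}\right)\right) = -4 + \left(20 + 2 L^{2}\right) = 16 + 2 L^{2}$)
$\left(-46 - 51\right) q{\left(12,-11 \right)} = \left(-46 - 51\right) \left(16 + 2 \left(-11\right)^{2}\right) = - 97 \left(16 + 2 \cdot 121\right) = - 97 \left(16 + 242\right) = \left(-97\right) 258 = -25026$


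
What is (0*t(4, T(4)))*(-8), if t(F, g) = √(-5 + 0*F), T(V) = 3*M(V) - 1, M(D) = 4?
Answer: 0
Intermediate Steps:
T(V) = 11 (T(V) = 3*4 - 1 = 12 - 1 = 11)
t(F, g) = I*√5 (t(F, g) = √(-5 + 0) = √(-5) = I*√5)
(0*t(4, T(4)))*(-8) = (0*(I*√5))*(-8) = 0*(-8) = 0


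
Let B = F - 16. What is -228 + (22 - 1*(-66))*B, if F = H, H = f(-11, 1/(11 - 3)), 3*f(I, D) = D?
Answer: -4897/3 ≈ -1632.3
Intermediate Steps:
f(I, D) = D/3
H = 1/24 (H = 1/(3*(11 - 3)) = (⅓)/8 = (⅓)*(⅛) = 1/24 ≈ 0.041667)
F = 1/24 ≈ 0.041667
B = -383/24 (B = 1/24 - 16 = -383/24 ≈ -15.958)
-228 + (22 - 1*(-66))*B = -228 + (22 - 1*(-66))*(-383/24) = -228 + (22 + 66)*(-383/24) = -228 + 88*(-383/24) = -228 - 4213/3 = -4897/3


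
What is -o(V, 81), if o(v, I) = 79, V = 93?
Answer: -79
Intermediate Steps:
-o(V, 81) = -1*79 = -79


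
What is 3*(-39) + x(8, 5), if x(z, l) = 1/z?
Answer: -935/8 ≈ -116.88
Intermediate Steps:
3*(-39) + x(8, 5) = 3*(-39) + 1/8 = -117 + 1/8 = -935/8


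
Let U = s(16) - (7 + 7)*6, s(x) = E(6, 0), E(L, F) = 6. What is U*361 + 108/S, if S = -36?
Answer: -28161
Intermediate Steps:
s(x) = 6
U = -78 (U = 6 - (7 + 7)*6 = 6 - 14*6 = 6 - 1*84 = 6 - 84 = -78)
U*361 + 108/S = -78*361 + 108/(-36) = -28158 + 108*(-1/36) = -28158 - 3 = -28161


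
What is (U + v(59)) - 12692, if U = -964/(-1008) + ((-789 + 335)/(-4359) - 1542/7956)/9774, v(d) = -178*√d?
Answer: -836463231882641/65909727702 - 178*√59 ≈ -14058.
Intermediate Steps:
U = 63032111143/65909727702 (U = -964*(-1/1008) + (-454*(-1/4359) - 1542*1/7956)*(1/9774) = 241/252 + (454/4359 - 257/1326)*(1/9774) = 241/252 - 172753/1926678*1/9774 = 241/252 - 172753/18831350772 = 63032111143/65909727702 ≈ 0.95634)
(U + v(59)) - 12692 = (63032111143/65909727702 - 178*√59) - 12692 = -836463231882641/65909727702 - 178*√59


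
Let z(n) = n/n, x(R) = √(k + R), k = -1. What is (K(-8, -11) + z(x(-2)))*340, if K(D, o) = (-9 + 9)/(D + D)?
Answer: 340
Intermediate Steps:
x(R) = √(-1 + R)
z(n) = 1
K(D, o) = 0 (K(D, o) = 0/((2*D)) = 0*(1/(2*D)) = 0)
(K(-8, -11) + z(x(-2)))*340 = (0 + 1)*340 = 1*340 = 340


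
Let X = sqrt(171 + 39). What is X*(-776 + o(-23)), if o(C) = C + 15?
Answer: -784*sqrt(210) ≈ -11361.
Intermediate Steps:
o(C) = 15 + C
X = sqrt(210) ≈ 14.491
X*(-776 + o(-23)) = sqrt(210)*(-776 + (15 - 23)) = sqrt(210)*(-776 - 8) = sqrt(210)*(-784) = -784*sqrt(210)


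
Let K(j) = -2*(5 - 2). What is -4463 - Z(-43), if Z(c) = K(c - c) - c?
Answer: -4500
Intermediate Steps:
K(j) = -6 (K(j) = -2*3 = -6)
Z(c) = -6 - c
-4463 - Z(-43) = -4463 - (-6 - 1*(-43)) = -4463 - (-6 + 43) = -4463 - 1*37 = -4463 - 37 = -4500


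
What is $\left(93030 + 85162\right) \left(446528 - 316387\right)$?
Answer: $23190085072$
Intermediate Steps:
$\left(93030 + 85162\right) \left(446528 - 316387\right) = 178192 \left(446528 - 316387\right) = 178192 \cdot 130141 = 23190085072$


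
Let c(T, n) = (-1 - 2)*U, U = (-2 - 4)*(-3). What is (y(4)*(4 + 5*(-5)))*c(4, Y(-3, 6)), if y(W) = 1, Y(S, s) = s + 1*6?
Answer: 1134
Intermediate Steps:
U = 18 (U = -6*(-3) = 18)
Y(S, s) = 6 + s (Y(S, s) = s + 6 = 6 + s)
c(T, n) = -54 (c(T, n) = (-1 - 2)*18 = -3*18 = -54)
(y(4)*(4 + 5*(-5)))*c(4, Y(-3, 6)) = (1*(4 + 5*(-5)))*(-54) = (1*(4 - 25))*(-54) = (1*(-21))*(-54) = -21*(-54) = 1134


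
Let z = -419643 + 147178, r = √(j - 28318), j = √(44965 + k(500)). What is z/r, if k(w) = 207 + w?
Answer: 272465*I*√2/(2*√(14159 - √11418)) ≈ 1625.3*I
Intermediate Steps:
j = 2*√11418 (j = √(44965 + (207 + 500)) = √(44965 + 707) = √45672 = 2*√11418 ≈ 213.71)
r = √(-28318 + 2*√11418) (r = √(2*√11418 - 28318) = √(-28318 + 2*√11418) ≈ 167.64*I)
z = -272465
z/r = -272465/√(-28318 + 2*√11418)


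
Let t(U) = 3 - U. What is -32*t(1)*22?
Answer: -1408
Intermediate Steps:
-32*t(1)*22 = -32*(3 - 1*1)*22 = -32*(3 - 1)*22 = -32*2*22 = -64*22 = -1408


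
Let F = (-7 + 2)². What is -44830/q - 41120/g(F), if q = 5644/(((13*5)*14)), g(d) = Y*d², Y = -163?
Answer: -207789455311/28749125 ≈ -7227.7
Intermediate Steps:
F = 25 (F = (-5)² = 25)
g(d) = -163*d²
q = 2822/455 (q = 5644/((65*14)) = 5644/910 = 5644*(1/910) = 2822/455 ≈ 6.2022)
-44830/q - 41120/g(F) = -44830/2822/455 - 41120/((-163*25²)) = -44830*455/2822 - 41120/((-163*625)) = -10198825/1411 - 41120/(-101875) = -10198825/1411 - 41120*(-1/101875) = -10198825/1411 + 8224/20375 = -207789455311/28749125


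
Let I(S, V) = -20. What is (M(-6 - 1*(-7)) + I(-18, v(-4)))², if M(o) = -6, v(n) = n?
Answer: 676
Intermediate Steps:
(M(-6 - 1*(-7)) + I(-18, v(-4)))² = (-6 - 20)² = (-26)² = 676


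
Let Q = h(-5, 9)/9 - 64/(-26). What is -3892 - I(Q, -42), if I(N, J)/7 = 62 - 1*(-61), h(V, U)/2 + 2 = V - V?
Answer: -4753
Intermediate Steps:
h(V, U) = -4 (h(V, U) = -4 + 2*(V - V) = -4 + 2*0 = -4 + 0 = -4)
Q = 236/117 (Q = -4/9 - 64/(-26) = -4*⅑ - 64*(-1/26) = -4/9 + 32/13 = 236/117 ≈ 2.0171)
I(N, J) = 861 (I(N, J) = 7*(62 - 1*(-61)) = 7*(62 + 61) = 7*123 = 861)
-3892 - I(Q, -42) = -3892 - 1*861 = -3892 - 861 = -4753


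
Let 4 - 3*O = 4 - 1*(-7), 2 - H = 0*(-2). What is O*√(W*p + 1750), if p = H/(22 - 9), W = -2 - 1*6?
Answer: -7*√32838/13 ≈ -97.576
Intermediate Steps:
W = -8 (W = -2 - 6 = -8)
H = 2 (H = 2 - 0*(-2) = 2 - 1*0 = 2 + 0 = 2)
p = 2/13 (p = 2/(22 - 9) = 2/13 ≈ 0.15385)
O = -7/3 (O = 4/3 - (4 - 1*(-7))/3 = 4/3 - (4 + 7)/3 = 4/3 - ⅓*11 = 4/3 - 11/3 = -7/3 ≈ -2.3333)
O*√(W*p + 1750) = -7*√(-8*2/13 + 1750)/3 = -7*√(-16/13 + 1750)/3 = -7*√32838/13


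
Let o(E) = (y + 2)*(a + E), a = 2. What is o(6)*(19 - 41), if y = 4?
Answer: -1056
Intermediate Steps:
o(E) = 12 + 6*E (o(E) = (4 + 2)*(2 + E) = 6*(2 + E) = 12 + 6*E)
o(6)*(19 - 41) = (12 + 6*6)*(19 - 41) = (12 + 36)*(-22) = 48*(-22) = -1056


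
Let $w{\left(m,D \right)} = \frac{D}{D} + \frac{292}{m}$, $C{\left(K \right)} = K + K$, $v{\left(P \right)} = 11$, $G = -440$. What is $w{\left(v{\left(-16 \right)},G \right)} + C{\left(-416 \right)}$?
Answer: $- \frac{8849}{11} \approx -804.45$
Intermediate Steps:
$C{\left(K \right)} = 2 K$
$w{\left(m,D \right)} = 1 + \frac{292}{m}$
$w{\left(v{\left(-16 \right)},G \right)} + C{\left(-416 \right)} = \frac{292 + 11}{11} + 2 \left(-416\right) = \frac{1}{11} \cdot 303 - 832 = \frac{303}{11} - 832 = - \frac{8849}{11}$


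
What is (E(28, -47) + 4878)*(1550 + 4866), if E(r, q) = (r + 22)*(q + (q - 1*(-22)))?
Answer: 8199648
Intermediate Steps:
E(r, q) = (22 + r)*(22 + 2*q) (E(r, q) = (22 + r)*(q + (q + 22)) = (22 + r)*(q + (22 + q)) = (22 + r)*(22 + 2*q))
(E(28, -47) + 4878)*(1550 + 4866) = ((484 + 22*28 + 44*(-47) + 2*(-47)*28) + 4878)*(1550 + 4866) = ((484 + 616 - 2068 - 2632) + 4878)*6416 = (-3600 + 4878)*6416 = 1278*6416 = 8199648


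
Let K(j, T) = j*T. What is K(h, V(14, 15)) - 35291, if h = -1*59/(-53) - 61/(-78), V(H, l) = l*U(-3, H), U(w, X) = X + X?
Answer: -23767049/689 ≈ -34495.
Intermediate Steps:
U(w, X) = 2*X
V(H, l) = 2*H*l (V(H, l) = l*(2*H) = 2*H*l)
h = 7835/4134 (h = -59*(-1/53) - 61*(-1/78) = 59/53 + 61/78 = 7835/4134 ≈ 1.8953)
K(j, T) = T*j
K(h, V(14, 15)) - 35291 = (2*14*15)*(7835/4134) - 35291 = 420*(7835/4134) - 35291 = 548450/689 - 35291 = -23767049/689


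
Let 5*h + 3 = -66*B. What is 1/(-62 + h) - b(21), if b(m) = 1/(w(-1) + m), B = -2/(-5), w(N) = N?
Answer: -2197/33940 ≈ -0.064732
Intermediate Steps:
B = ⅖ (B = -2*(-⅕) = ⅖ ≈ 0.40000)
h = -147/25 (h = -⅗ + (-66*⅖)/5 = -⅗ + (⅕)*(-132/5) = -⅗ - 132/25 = -147/25 ≈ -5.8800)
b(m) = 1/(-1 + m)
1/(-62 + h) - b(21) = 1/(-62 - 147/25) - 1/(-1 + 21) = 1/(-1697/25) - 1/20 = -25/1697 - 1*1/20 = -25/1697 - 1/20 = -2197/33940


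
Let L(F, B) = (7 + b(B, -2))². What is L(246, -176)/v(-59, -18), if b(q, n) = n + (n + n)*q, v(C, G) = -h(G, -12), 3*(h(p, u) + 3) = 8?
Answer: 1508043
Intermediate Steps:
h(p, u) = -⅓ (h(p, u) = -3 + (⅓)*8 = -3 + 8/3 = -⅓)
v(C, G) = ⅓ (v(C, G) = -1*(-⅓) = ⅓)
b(q, n) = n + 2*n*q (b(q, n) = n + (2*n)*q = n + 2*n*q)
L(F, B) = (5 - 4*B)² (L(F, B) = (7 - 2*(1 + 2*B))² = (7 + (-2 - 4*B))² = (5 - 4*B)²)
L(246, -176)/v(-59, -18) = (-5 + 4*(-176))²/(⅓) = (-5 - 704)²*3 = (-709)²*3 = 502681*3 = 1508043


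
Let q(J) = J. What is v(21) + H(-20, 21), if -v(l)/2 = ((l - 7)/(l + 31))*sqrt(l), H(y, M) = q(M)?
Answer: 21 - 7*sqrt(21)/13 ≈ 18.532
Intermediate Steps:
H(y, M) = M
v(l) = -2*sqrt(l)*(-7 + l)/(31 + l) (v(l) = -2*(l - 7)/(l + 31)*sqrt(l) = -2*(-7 + l)/(31 + l)*sqrt(l) = -2*sqrt(l)*(-7 + l)/(31 + l))
v(21) + H(-20, 21) = 2*sqrt(21)*(7 - 1*21)/(31 + 21) + 21 = 2*sqrt(21)*(7 - 21)/52 + 21 = 2*sqrt(21)*(1/52)*(-14) + 21 = -7*sqrt(21)/13 + 21 = 21 - 7*sqrt(21)/13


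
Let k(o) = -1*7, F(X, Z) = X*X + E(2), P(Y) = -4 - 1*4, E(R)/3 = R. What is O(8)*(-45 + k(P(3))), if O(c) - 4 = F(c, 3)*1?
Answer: -3848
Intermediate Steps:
E(R) = 3*R
P(Y) = -8 (P(Y) = -4 - 4 = -8)
F(X, Z) = 6 + X² (F(X, Z) = X*X + 3*2 = X² + 6 = 6 + X²)
k(o) = -7
O(c) = 10 + c² (O(c) = 4 + (6 + c²)*1 = 4 + (6 + c²) = 10 + c²)
O(8)*(-45 + k(P(3))) = (10 + 8²)*(-45 - 7) = (10 + 64)*(-52) = 74*(-52) = -3848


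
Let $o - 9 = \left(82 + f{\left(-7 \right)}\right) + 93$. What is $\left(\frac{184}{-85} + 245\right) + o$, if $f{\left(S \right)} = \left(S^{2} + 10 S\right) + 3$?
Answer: $\frac{34751}{85} \approx 408.84$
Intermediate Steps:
$f{\left(S \right)} = 3 + S^{2} + 10 S$
$o = 166$ ($o = 9 + \left(\left(82 + \left(3 + \left(-7\right)^{2} + 10 \left(-7\right)\right)\right) + 93\right) = 9 + \left(\left(82 + \left(3 + 49 - 70\right)\right) + 93\right) = 9 + \left(\left(82 - 18\right) + 93\right) = 9 + \left(64 + 93\right) = 9 + 157 = 166$)
$\left(\frac{184}{-85} + 245\right) + o = \left(\frac{184}{-85} + 245\right) + 166 = \left(184 \left(- \frac{1}{85}\right) + 245\right) + 166 = \left(- \frac{184}{85} + 245\right) + 166 = \frac{20641}{85} + 166 = \frac{34751}{85}$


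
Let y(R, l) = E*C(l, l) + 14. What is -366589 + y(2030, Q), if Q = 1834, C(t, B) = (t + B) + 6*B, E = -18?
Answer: -630671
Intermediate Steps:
C(t, B) = t + 7*B (C(t, B) = (B + t) + 6*B = t + 7*B)
y(R, l) = 14 - 144*l (y(R, l) = -18*(l + 7*l) + 14 = -144*l + 14 = 14 - 144*l)
-366589 + y(2030, Q) = -366589 + (14 - 144*1834) = -366589 + (14 - 264096) = -366589 - 264082 = -630671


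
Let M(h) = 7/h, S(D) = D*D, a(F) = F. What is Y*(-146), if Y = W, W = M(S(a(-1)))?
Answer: -1022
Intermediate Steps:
S(D) = D²
W = 7 (W = 7/((-1)²) = 7/1 = 7*1 = 7)
Y = 7
Y*(-146) = 7*(-146) = -1022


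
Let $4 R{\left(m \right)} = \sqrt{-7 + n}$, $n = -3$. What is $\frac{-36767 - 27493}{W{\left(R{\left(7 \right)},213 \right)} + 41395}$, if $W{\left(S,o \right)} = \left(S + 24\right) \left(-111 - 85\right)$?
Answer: $- \frac{2357763660}{1346253491} - \frac{3148740 i \sqrt{10}}{1346253491} \approx -1.7514 - 0.0073962 i$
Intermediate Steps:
$R{\left(m \right)} = \frac{i \sqrt{10}}{4}$ ($R{\left(m \right)} = \frac{\sqrt{-7 - 3}}{4} = \frac{\sqrt{-10}}{4} = \frac{i \sqrt{10}}{4}$)
$W{\left(S,o \right)} = -4704 - 196 S$ ($W{\left(S,o \right)} = \left(24 + S\right) \left(-196\right) = -4704 - 196 S$)
$\frac{-36767 - 27493}{W{\left(R{\left(7 \right)},213 \right)} + 41395} = \frac{-36767 - 27493}{\left(-4704 - 196 \frac{i \sqrt{10}}{4}\right) + 41395} = \frac{-36767 - 27493}{\left(-4704 - 49 i \sqrt{10}\right) + 41395} = - \frac{64260}{36691 - 49 i \sqrt{10}}$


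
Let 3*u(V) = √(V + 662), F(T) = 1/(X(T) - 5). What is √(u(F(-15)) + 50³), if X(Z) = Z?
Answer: √(12500000 + 10*√7355)/10 ≈ 353.57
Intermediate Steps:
F(T) = 1/(-5 + T) (F(T) = 1/(T - 5) = 1/(-5 + T))
u(V) = √(662 + V)/3 (u(V) = √(V + 662)/3 = √(662 + V)/3)
√(u(F(-15)) + 50³) = √(√(662 + 1/(-5 - 15))/3 + 50³) = √(√(662 + 1/(-20))/3 + 125000) = √(√(662 - 1/20)/3 + 125000) = √(√(13239/20)/3 + 125000) = √((3*√7355/10)/3 + 125000) = √(√7355/10 + 125000) = √(125000 + √7355/10)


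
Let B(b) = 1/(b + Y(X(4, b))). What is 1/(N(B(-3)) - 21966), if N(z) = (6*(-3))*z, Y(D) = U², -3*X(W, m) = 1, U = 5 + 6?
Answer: -59/1296003 ≈ -4.5525e-5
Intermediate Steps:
U = 11
X(W, m) = -⅓ (X(W, m) = -⅓*1 = -⅓)
Y(D) = 121 (Y(D) = 11² = 121)
B(b) = 1/(121 + b) (B(b) = 1/(b + 121) = 1/(121 + b))
N(z) = -18*z
1/(N(B(-3)) - 21966) = 1/(-18/(121 - 3) - 21966) = 1/(-18/118 - 21966) = 1/(-18*1/118 - 21966) = 1/(-9/59 - 21966) = 1/(-1296003/59) = -59/1296003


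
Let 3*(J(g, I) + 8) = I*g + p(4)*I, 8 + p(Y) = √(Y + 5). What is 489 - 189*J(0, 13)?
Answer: 6096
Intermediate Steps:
p(Y) = -8 + √(5 + Y) (p(Y) = -8 + √(Y + 5) = -8 + √(5 + Y))
J(g, I) = -8 - 5*I/3 + I*g/3 (J(g, I) = -8 + (I*g + (-8 + √(5 + 4))*I)/3 = -8 + (I*g + (-8 + √9)*I)/3 = -8 + (I*g + (-8 + 3)*I)/3 = -8 + (I*g - 5*I)/3 = -8 + (-5*I + I*g)/3 = -8 + (-5*I/3 + I*g/3) = -8 - 5*I/3 + I*g/3)
489 - 189*J(0, 13) = 489 - 189*(-8 - 5/3*13 + (⅓)*13*0) = 489 - 189*(-8 - 65/3 + 0) = 489 - 189*(-89/3) = 489 + 5607 = 6096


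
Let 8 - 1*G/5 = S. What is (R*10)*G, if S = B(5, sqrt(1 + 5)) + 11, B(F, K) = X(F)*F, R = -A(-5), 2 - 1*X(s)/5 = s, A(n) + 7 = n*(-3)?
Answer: -28800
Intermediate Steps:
A(n) = -7 - 3*n (A(n) = -7 + n*(-3) = -7 - 3*n)
X(s) = 10 - 5*s
R = -8 (R = -(-7 - 3*(-5)) = -(-7 + 15) = -1*8 = -8)
B(F, K) = F*(10 - 5*F) (B(F, K) = (10 - 5*F)*F = F*(10 - 5*F))
S = -64 (S = 5*5*(2 - 1*5) + 11 = 5*5*(2 - 5) + 11 = 5*5*(-3) + 11 = -75 + 11 = -64)
G = 360 (G = 40 - 5*(-64) = 40 + 320 = 360)
(R*10)*G = -8*10*360 = -80*360 = -28800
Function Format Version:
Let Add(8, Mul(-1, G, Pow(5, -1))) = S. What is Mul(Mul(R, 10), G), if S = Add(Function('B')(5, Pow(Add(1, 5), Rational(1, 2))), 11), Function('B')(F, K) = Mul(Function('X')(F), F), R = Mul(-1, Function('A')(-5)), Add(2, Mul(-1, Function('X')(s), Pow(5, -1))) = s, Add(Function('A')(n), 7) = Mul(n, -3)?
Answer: -28800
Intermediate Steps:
Function('A')(n) = Add(-7, Mul(-3, n)) (Function('A')(n) = Add(-7, Mul(n, -3)) = Add(-7, Mul(-3, n)))
Function('X')(s) = Add(10, Mul(-5, s))
R = -8 (R = Mul(-1, Add(-7, Mul(-3, -5))) = Mul(-1, Add(-7, 15)) = Mul(-1, 8) = -8)
Function('B')(F, K) = Mul(F, Add(10, Mul(-5, F))) (Function('B')(F, K) = Mul(Add(10, Mul(-5, F)), F) = Mul(F, Add(10, Mul(-5, F))))
S = -64 (S = Add(Mul(5, 5, Add(2, Mul(-1, 5))), 11) = Add(Mul(5, 5, Add(2, -5)), 11) = Add(Mul(5, 5, -3), 11) = Add(-75, 11) = -64)
G = 360 (G = Add(40, Mul(-5, -64)) = Add(40, 320) = 360)
Mul(Mul(R, 10), G) = Mul(Mul(-8, 10), 360) = Mul(-80, 360) = -28800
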